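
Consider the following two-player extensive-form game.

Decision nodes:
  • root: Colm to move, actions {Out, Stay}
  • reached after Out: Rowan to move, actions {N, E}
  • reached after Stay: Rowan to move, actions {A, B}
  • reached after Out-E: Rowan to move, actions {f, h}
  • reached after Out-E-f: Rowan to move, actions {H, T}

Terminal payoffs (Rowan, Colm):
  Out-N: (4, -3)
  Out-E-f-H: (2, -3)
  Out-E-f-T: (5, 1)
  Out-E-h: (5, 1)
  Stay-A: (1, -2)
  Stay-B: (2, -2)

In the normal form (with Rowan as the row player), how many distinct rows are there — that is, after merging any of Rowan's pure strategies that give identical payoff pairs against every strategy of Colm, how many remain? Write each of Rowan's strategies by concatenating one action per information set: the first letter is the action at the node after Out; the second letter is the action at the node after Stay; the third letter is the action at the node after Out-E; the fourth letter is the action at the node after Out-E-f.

Rowan has 16 pure strategies: NAfH, NAfT, NAhH, NAhT, NBfH, NBfT, NBhH, NBhT, EAfH, EAfT, EAhH, EAhT, EBfH, EBfT, EBhH, EBhT. Columns: Out, Stay.
{NAfH, NAfT, NAhH, NAhT} → row (4,-3) (1,-2)
{NBfH, NBfT, NBhH, NBhT} → row (4,-3) (2,-2)
{EAfH} → row (2,-3) (1,-2)
{EAfT, EAhH, EAhT} → row (5,1) (1,-2)
{EBfH} → row (2,-3) (2,-2)
{EBfT, EBhH, EBhT} → row (5,1) (2,-2)
That's 6 distinct rows out of 16 strategies.

6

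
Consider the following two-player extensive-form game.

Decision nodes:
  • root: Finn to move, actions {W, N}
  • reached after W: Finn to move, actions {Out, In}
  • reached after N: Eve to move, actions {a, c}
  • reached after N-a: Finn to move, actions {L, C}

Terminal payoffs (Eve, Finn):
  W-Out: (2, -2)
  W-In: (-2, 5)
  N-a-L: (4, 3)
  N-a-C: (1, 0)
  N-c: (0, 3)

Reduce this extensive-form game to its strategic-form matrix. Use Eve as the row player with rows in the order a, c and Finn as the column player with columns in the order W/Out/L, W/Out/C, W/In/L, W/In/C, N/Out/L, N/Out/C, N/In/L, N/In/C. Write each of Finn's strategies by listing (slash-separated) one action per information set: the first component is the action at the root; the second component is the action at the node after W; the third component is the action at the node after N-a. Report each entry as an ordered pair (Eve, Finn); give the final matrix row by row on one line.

      W/Out/L  W/Out/C   W/In/L   W/In/C  N/Out/L  N/Out/C   N/In/L   N/In/C
   a   (2,-2)   (2,-2)   (-2,5)   (-2,5)    (4,3)    (1,0)    (4,3)    (1,0)
   c   (2,-2)   (2,-2)   (-2,5)   (-2,5)    (0,3)    (0,3)    (0,3)    (0,3)

a: (2,-2) (2,-2) (-2,5) (-2,5) (4,3) (1,0) (4,3) (1,0) | c: (2,-2) (2,-2) (-2,5) (-2,5) (0,3) (0,3) (0,3) (0,3)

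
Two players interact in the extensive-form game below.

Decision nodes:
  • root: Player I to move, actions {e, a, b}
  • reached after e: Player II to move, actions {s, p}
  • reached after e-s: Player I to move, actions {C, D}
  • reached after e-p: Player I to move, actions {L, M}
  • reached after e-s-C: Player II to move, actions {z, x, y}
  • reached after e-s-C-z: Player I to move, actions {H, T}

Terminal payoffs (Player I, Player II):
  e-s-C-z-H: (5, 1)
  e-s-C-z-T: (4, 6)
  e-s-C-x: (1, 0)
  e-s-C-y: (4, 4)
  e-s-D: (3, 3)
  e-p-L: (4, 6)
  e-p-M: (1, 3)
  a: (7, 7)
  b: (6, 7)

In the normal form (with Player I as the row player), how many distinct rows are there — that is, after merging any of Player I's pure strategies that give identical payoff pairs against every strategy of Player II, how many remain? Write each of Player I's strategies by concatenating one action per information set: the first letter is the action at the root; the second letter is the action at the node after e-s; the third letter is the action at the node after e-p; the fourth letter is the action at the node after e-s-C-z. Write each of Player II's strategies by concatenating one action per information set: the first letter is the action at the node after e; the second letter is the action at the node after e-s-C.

8

Player I has 24 pure strategies: eCLH, eCLT, eCMH, eCMT, eDLH, eDLT, eDMH, eDMT, aCLH, aCLT, aCMH, aCMT, aDLH, aDLT, aDMH, aDMT, bCLH, bCLT, bCMH, bCMT, bDLH, bDLT, bDMH, bDMT. Columns: sz, sx, sy, pz, px, py.
{eCLH} → row (5,1) (1,0) (4,4) (4,6) (4,6) (4,6)
{eCLT} → row (4,6) (1,0) (4,4) (4,6) (4,6) (4,6)
{eCMH} → row (5,1) (1,0) (4,4) (1,3) (1,3) (1,3)
{eCMT} → row (4,6) (1,0) (4,4) (1,3) (1,3) (1,3)
{eDLH, eDLT} → row (3,3) (3,3) (3,3) (4,6) (4,6) (4,6)
{eDMH, eDMT} → row (3,3) (3,3) (3,3) (1,3) (1,3) (1,3)
{aCLH, aCLT, aCMH, aCMT, aDLH, aDLT, aDMH, aDMT} → row (7,7) (7,7) (7,7) (7,7) (7,7) (7,7)
{bCLH, bCLT, bCMH, bCMT, bDLH, bDLT, bDMH, bDMT} → row (6,7) (6,7) (6,7) (6,7) (6,7) (6,7)
That's 8 distinct rows out of 24 strategies.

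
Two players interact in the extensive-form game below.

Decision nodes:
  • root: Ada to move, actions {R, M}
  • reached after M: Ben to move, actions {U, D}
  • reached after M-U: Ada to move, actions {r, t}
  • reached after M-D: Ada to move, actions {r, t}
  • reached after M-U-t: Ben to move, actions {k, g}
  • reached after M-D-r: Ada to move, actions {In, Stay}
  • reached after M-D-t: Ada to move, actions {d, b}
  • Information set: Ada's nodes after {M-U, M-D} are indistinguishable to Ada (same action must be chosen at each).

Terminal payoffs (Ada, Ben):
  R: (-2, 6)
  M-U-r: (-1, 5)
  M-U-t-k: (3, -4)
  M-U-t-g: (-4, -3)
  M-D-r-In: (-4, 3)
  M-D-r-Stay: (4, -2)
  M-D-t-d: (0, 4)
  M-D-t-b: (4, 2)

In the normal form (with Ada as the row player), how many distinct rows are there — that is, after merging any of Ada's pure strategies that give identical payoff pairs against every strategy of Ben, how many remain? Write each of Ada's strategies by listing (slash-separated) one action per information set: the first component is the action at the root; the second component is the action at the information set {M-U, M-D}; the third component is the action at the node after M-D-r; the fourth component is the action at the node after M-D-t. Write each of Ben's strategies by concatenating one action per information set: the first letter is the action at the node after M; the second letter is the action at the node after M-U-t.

Ada has 16 pure strategies: R/r/In/d, R/r/In/b, R/r/Stay/d, R/r/Stay/b, R/t/In/d, R/t/In/b, R/t/Stay/d, R/t/Stay/b, M/r/In/d, M/r/In/b, M/r/Stay/d, M/r/Stay/b, M/t/In/d, M/t/In/b, M/t/Stay/d, M/t/Stay/b. Columns: Uk, Ug, Dk, Dg.
{R/r/In/d, R/r/In/b, R/r/Stay/d, R/r/Stay/b, R/t/In/d, R/t/In/b, R/t/Stay/d, R/t/Stay/b} → row (-2,6) (-2,6) (-2,6) (-2,6)
{M/r/In/d, M/r/In/b} → row (-1,5) (-1,5) (-4,3) (-4,3)
{M/r/Stay/d, M/r/Stay/b} → row (-1,5) (-1,5) (4,-2) (4,-2)
{M/t/In/d, M/t/Stay/d} → row (3,-4) (-4,-3) (0,4) (0,4)
{M/t/In/b, M/t/Stay/b} → row (3,-4) (-4,-3) (4,2) (4,2)
That's 5 distinct rows out of 16 strategies.

5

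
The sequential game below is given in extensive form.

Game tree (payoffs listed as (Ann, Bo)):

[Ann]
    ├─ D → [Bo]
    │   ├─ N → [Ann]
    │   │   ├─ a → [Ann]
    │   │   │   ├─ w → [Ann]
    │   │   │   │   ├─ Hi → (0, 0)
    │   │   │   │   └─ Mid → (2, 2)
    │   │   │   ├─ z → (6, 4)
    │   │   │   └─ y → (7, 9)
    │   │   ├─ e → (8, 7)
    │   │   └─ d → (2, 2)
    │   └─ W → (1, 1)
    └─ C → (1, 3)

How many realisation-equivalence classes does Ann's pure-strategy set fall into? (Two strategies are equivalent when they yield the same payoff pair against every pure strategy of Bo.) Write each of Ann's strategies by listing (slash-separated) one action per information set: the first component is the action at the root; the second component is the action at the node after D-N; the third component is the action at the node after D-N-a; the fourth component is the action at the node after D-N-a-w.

Ann has 36 pure strategies: D/a/w/Hi, D/a/w/Mid, D/a/z/Hi, D/a/z/Mid, D/a/y/Hi, D/a/y/Mid, D/e/w/Hi, D/e/w/Mid, D/e/z/Hi, D/e/z/Mid, D/e/y/Hi, D/e/y/Mid, D/d/w/Hi, D/d/w/Mid, D/d/z/Hi, D/d/z/Mid, D/d/y/Hi, D/d/y/Mid, C/a/w/Hi, C/a/w/Mid, C/a/z/Hi, C/a/z/Mid, C/a/y/Hi, C/a/y/Mid, C/e/w/Hi, C/e/w/Mid, C/e/z/Hi, C/e/z/Mid, C/e/y/Hi, C/e/y/Mid, C/d/w/Hi, C/d/w/Mid, C/d/z/Hi, C/d/z/Mid, C/d/y/Hi, C/d/y/Mid. Columns: N, W.
{D/a/w/Hi} → row (0,0) (1,1)
{D/a/w/Mid, D/d/w/Hi, D/d/w/Mid, D/d/z/Hi, D/d/z/Mid, D/d/y/Hi, D/d/y/Mid} → row (2,2) (1,1)
{D/a/z/Hi, D/a/z/Mid} → row (6,4) (1,1)
{D/a/y/Hi, D/a/y/Mid} → row (7,9) (1,1)
{D/e/w/Hi, D/e/w/Mid, D/e/z/Hi, D/e/z/Mid, D/e/y/Hi, D/e/y/Mid} → row (8,7) (1,1)
{C/a/w/Hi, C/a/w/Mid, C/a/z/Hi, C/a/z/Mid, C/a/y/Hi, C/a/y/Mid, C/e/w/Hi, C/e/w/Mid, C/e/z/Hi, C/e/z/Mid, C/e/y/Hi, C/e/y/Mid, C/d/w/Hi, C/d/w/Mid, C/d/z/Hi, C/d/z/Mid, C/d/y/Hi, C/d/y/Mid} → row (1,3) (1,3)
That's 6 distinct rows out of 36 strategies.

6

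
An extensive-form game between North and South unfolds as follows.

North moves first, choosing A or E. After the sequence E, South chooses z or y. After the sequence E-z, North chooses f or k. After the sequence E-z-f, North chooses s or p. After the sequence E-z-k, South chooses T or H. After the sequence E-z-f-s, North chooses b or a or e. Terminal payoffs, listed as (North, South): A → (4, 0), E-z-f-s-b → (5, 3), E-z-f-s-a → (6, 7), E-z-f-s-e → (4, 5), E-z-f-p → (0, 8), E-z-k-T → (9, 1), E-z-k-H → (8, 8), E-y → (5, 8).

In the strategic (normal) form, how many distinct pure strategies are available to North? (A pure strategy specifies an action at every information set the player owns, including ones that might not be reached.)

24

North owns the root with actions {A, E} — two choices.
North owns the node after E-z with actions {f, k} — two choices.
North owns the node after E-z-f with actions {s, p} — two choices.
North owns the node after E-z-f-s with actions {b, a, e} — three choices.
A pure strategy fixes one action at each information set independently, so the count is the product 2 × 2 × 2 × 3 = 24.
(For reference, South has 4 pure strategies, giving a 24×4 normal-form matrix.)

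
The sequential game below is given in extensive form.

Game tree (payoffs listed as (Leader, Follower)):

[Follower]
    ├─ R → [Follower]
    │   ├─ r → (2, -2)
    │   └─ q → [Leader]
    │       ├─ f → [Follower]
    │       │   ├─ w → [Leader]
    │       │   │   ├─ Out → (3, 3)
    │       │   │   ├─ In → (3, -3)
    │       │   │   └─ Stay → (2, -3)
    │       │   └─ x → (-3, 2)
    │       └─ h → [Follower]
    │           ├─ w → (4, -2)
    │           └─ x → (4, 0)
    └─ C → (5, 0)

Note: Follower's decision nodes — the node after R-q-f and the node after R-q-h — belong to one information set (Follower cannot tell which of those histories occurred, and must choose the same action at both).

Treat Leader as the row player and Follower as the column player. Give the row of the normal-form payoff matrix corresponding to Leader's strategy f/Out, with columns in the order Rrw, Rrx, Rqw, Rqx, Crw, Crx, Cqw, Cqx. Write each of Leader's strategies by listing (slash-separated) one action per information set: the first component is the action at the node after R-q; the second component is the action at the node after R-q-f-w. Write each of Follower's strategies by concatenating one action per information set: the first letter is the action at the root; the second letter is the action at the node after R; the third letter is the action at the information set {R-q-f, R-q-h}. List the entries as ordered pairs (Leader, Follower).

vs Rrw: Follower plays R → Follower plays r at [R] → (2, -2)
vs Rrx: Follower plays R → Follower plays r at [R] → (2, -2)
vs Rqw: Follower plays R → Follower plays q at [R] → Leader plays f at [R-q] → Follower plays w at [R-q-f] → Leader plays Out at [R-q-f-w] → (3, 3)
vs Rqx: Follower plays R → Follower plays q at [R] → Leader plays f at [R-q] → Follower plays x at [R-q-f] → (-3, 2)
vs Crw: Follower plays C → (5, 0)
vs Crx: Follower plays C → (5, 0)
vs Cqw: Follower plays C → (5, 0)
vs Cqx: Follower plays C → (5, 0)

(2,-2) (2,-2) (3,3) (-3,2) (5,0) (5,0) (5,0) (5,0)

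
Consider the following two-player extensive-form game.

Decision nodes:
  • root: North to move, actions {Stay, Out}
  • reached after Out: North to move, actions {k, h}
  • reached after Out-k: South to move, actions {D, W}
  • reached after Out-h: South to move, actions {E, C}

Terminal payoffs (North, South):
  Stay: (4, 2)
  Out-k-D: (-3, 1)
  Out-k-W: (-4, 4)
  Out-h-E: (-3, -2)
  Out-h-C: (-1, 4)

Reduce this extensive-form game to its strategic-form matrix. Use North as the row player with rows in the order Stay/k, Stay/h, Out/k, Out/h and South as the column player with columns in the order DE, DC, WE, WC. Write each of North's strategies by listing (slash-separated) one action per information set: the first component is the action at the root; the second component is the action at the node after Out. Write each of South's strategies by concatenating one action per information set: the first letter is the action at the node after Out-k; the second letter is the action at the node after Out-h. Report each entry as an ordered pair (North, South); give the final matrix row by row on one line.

             DE       DC       WE       WC
Stay/k    (4,2)    (4,2)    (4,2)    (4,2)
Stay/h    (4,2)    (4,2)    (4,2)    (4,2)
 Out/k   (-3,1)   (-3,1)   (-4,4)   (-4,4)
 Out/h  (-3,-2)   (-1,4)  (-3,-2)   (-1,4)

Stay/k: (4,2) (4,2) (4,2) (4,2) | Stay/h: (4,2) (4,2) (4,2) (4,2) | Out/k: (-3,1) (-3,1) (-4,4) (-4,4) | Out/h: (-3,-2) (-1,4) (-3,-2) (-1,4)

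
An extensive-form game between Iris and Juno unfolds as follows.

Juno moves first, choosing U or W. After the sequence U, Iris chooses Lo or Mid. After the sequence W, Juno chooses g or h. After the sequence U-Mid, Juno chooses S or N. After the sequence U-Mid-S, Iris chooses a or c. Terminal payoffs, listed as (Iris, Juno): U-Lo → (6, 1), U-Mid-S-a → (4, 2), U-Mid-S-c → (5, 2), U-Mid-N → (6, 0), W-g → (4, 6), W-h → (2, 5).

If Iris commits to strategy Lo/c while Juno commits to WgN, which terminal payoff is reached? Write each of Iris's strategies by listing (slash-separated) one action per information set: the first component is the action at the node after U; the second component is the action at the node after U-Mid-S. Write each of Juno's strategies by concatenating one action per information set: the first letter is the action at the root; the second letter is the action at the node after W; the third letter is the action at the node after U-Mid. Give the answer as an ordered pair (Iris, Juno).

(4, 6)

Trace the play path from the root:
  Juno plays W
  Juno plays g at [W]
→ terminal payoff (4, 6).
(Iris's choice at the node after U is never reached on this path, so it doesn't affect the outcome.)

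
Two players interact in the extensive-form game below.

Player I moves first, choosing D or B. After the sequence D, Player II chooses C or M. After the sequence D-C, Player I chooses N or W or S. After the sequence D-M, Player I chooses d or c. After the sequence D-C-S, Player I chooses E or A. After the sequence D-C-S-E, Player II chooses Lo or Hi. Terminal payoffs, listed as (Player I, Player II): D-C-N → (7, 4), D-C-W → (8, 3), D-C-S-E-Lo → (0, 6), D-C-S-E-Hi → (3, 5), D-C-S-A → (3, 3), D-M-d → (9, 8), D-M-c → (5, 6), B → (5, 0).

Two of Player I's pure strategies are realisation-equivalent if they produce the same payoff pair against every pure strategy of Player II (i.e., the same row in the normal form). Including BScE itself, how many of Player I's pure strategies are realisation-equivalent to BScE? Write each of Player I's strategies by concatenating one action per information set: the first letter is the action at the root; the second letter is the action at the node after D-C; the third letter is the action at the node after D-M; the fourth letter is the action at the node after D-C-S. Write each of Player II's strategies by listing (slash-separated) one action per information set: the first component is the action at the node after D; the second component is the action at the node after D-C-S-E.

12

Row for BScE (columns C/Lo, C/Hi, M/Lo, M/Hi): (5,0) (5,0) (5,0) (5,0).
Under BScE, Player I's choice at the node after D-C and at the node after D-M and at the node after D-C-S can never be reached regardless of what Player II does, so varying those choices leaves every outcome unchanged.
Holding the reachable choices fixed and varying the unreachable ones freely already gives 3 × 2 × 2 = 12 equivalent strategies.
No other strategy reproduces this row, so those 12 are the full class: BNdE, BNdA, BNcE, BNcA, BWdE, BWdA, BWcE, BWcA, BSdE, BSdA, BScE, BScA.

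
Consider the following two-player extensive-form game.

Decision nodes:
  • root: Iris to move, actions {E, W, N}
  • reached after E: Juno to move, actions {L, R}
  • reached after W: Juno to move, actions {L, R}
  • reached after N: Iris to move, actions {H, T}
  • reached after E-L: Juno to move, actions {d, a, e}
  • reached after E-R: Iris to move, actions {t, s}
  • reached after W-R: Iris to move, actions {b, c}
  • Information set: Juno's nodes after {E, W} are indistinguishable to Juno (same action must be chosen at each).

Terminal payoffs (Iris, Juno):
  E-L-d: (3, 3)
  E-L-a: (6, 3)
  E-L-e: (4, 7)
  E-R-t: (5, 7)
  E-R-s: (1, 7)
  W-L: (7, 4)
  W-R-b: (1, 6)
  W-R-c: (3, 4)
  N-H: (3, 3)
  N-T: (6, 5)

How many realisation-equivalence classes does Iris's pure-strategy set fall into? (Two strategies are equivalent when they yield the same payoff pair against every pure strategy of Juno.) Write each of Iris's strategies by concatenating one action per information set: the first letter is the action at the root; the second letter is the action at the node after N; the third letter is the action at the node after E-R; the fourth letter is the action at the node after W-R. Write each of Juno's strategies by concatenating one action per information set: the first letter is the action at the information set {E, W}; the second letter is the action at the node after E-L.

Iris has 24 pure strategies: EHtb, EHtc, EHsb, EHsc, ETtb, ETtc, ETsb, ETsc, WHtb, WHtc, WHsb, WHsc, WTtb, WTtc, WTsb, WTsc, NHtb, NHtc, NHsb, NHsc, NTtb, NTtc, NTsb, NTsc. Columns: Ld, La, Le, Rd, Ra, Re.
{EHtb, EHtc, ETtb, ETtc} → row (3,3) (6,3) (4,7) (5,7) (5,7) (5,7)
{EHsb, EHsc, ETsb, ETsc} → row (3,3) (6,3) (4,7) (1,7) (1,7) (1,7)
{WHtb, WHsb, WTtb, WTsb} → row (7,4) (7,4) (7,4) (1,6) (1,6) (1,6)
{WHtc, WHsc, WTtc, WTsc} → row (7,4) (7,4) (7,4) (3,4) (3,4) (3,4)
{NHtb, NHtc, NHsb, NHsc} → row (3,3) (3,3) (3,3) (3,3) (3,3) (3,3)
{NTtb, NTtc, NTsb, NTsc} → row (6,5) (6,5) (6,5) (6,5) (6,5) (6,5)
That's 6 distinct rows out of 24 strategies.

6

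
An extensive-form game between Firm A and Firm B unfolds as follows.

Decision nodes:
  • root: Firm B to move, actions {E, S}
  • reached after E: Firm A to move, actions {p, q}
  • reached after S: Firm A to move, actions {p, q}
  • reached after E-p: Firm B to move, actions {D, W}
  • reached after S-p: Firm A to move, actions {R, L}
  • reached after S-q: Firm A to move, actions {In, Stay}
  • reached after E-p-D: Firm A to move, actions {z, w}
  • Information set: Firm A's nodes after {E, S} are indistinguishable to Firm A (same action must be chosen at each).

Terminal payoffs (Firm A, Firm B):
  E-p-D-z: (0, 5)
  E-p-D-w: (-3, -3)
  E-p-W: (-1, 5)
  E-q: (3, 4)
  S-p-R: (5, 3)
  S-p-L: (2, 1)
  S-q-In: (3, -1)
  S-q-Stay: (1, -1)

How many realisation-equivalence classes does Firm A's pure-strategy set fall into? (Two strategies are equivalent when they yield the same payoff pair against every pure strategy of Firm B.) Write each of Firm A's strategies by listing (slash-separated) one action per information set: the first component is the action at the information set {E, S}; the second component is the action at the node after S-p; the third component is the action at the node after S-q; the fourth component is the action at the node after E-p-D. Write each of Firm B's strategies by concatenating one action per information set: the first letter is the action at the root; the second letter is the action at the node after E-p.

6

Firm A has 16 pure strategies: p/R/In/z, p/R/In/w, p/R/Stay/z, p/R/Stay/w, p/L/In/z, p/L/In/w, p/L/Stay/z, p/L/Stay/w, q/R/In/z, q/R/In/w, q/R/Stay/z, q/R/Stay/w, q/L/In/z, q/L/In/w, q/L/Stay/z, q/L/Stay/w. Columns: ED, EW, SD, SW.
{p/R/In/z, p/R/Stay/z} → row (0,5) (-1,5) (5,3) (5,3)
{p/R/In/w, p/R/Stay/w} → row (-3,-3) (-1,5) (5,3) (5,3)
{p/L/In/z, p/L/Stay/z} → row (0,5) (-1,5) (2,1) (2,1)
{p/L/In/w, p/L/Stay/w} → row (-3,-3) (-1,5) (2,1) (2,1)
{q/R/In/z, q/R/In/w, q/L/In/z, q/L/In/w} → row (3,4) (3,4) (3,-1) (3,-1)
{q/R/Stay/z, q/R/Stay/w, q/L/Stay/z, q/L/Stay/w} → row (3,4) (3,4) (1,-1) (1,-1)
That's 6 distinct rows out of 16 strategies.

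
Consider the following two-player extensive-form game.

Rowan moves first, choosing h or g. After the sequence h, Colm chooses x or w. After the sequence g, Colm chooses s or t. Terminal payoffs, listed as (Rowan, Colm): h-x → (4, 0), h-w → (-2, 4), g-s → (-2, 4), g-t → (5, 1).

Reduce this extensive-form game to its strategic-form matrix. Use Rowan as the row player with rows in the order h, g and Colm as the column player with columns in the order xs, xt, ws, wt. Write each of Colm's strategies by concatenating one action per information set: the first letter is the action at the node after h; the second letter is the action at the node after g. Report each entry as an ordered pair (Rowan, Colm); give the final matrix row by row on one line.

Row h: xs→(4,0), xt→(4,0), ws→(-2,4), wt→(-2,4)
Row g: xs→(-2,4), xt→(5,1), ws→(-2,4), wt→(5,1)

h: (4,0) (4,0) (-2,4) (-2,4) | g: (-2,4) (5,1) (-2,4) (5,1)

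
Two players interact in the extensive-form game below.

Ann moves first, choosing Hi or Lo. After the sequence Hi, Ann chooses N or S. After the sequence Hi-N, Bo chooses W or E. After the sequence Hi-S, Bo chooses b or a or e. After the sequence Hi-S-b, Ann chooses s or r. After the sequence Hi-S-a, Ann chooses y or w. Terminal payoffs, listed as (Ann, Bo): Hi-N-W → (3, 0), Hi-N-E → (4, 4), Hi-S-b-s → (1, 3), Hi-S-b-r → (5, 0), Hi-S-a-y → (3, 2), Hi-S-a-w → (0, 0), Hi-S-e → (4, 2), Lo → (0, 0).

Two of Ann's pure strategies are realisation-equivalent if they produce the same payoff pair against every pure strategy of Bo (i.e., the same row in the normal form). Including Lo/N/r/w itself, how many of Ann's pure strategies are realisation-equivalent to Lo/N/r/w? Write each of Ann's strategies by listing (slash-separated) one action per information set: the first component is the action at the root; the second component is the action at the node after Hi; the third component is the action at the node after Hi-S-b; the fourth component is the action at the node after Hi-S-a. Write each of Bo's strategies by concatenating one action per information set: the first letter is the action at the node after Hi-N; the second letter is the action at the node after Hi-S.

Row for Lo/N/r/w (columns Wb, Wa, We, Eb, Ea, Ee): (0,0) (0,0) (0,0) (0,0) (0,0) (0,0).
Under Lo/N/r/w, Ann's choice at the node after Hi and at the node after Hi-S-b and at the node after Hi-S-a can never be reached regardless of what Bo does, so varying those choices leaves every outcome unchanged.
Holding the reachable choices fixed and varying the unreachable ones freely already gives 2 × 2 × 2 = 8 equivalent strategies.
No other strategy reproduces this row, so those 8 are the full class: Lo/N/s/y, Lo/N/s/w, Lo/N/r/y, Lo/N/r/w, Lo/S/s/y, Lo/S/s/w, Lo/S/r/y, Lo/S/r/w.

8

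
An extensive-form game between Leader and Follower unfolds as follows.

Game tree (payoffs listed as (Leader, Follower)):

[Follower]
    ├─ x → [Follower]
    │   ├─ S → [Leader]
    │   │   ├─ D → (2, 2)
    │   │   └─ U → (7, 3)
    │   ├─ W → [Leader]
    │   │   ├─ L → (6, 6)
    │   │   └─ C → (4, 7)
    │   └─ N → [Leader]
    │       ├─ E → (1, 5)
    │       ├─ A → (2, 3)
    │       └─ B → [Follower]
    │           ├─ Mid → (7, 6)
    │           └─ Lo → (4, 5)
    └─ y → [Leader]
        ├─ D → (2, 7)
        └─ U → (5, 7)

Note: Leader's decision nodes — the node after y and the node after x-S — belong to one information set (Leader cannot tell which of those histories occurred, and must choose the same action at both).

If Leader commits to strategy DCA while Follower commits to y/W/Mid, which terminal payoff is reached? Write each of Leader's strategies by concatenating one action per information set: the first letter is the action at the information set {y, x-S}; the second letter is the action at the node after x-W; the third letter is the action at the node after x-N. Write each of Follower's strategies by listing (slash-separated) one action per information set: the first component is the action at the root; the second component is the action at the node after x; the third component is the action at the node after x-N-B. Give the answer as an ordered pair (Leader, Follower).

(2, 7)

Trace the play path from the root:
  Follower plays y
  Leader plays D at [y]
→ terminal payoff (2, 7).
(Leader's choice at the node after x-W is never reached on this path, so it doesn't affect the outcome.)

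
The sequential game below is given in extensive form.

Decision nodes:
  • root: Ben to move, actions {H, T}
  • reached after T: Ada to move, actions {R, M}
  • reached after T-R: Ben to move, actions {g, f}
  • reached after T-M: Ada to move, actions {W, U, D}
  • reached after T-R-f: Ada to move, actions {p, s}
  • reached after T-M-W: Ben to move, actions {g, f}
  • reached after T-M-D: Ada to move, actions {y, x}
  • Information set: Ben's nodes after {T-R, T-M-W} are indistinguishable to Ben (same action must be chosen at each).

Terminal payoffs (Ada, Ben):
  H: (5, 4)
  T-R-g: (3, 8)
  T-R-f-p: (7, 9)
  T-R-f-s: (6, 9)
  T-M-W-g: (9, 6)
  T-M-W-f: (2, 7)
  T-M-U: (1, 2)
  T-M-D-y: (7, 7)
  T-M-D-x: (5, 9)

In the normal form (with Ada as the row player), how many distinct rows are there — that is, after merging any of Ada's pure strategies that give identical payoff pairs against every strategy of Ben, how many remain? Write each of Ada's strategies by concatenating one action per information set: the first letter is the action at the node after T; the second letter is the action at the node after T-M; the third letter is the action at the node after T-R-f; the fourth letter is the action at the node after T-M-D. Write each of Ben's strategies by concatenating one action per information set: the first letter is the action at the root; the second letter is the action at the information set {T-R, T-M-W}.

Ada has 24 pure strategies: RWpy, RWpx, RWsy, RWsx, RUpy, RUpx, RUsy, RUsx, RDpy, RDpx, RDsy, RDsx, MWpy, MWpx, MWsy, MWsx, MUpy, MUpx, MUsy, MUsx, MDpy, MDpx, MDsy, MDsx. Columns: Hg, Hf, Tg, Tf.
{RWpy, RWpx, RUpy, RUpx, RDpy, RDpx} → row (5,4) (5,4) (3,8) (7,9)
{RWsy, RWsx, RUsy, RUsx, RDsy, RDsx} → row (5,4) (5,4) (3,8) (6,9)
{MWpy, MWpx, MWsy, MWsx} → row (5,4) (5,4) (9,6) (2,7)
{MUpy, MUpx, MUsy, MUsx} → row (5,4) (5,4) (1,2) (1,2)
{MDpy, MDsy} → row (5,4) (5,4) (7,7) (7,7)
{MDpx, MDsx} → row (5,4) (5,4) (5,9) (5,9)
That's 6 distinct rows out of 24 strategies.

6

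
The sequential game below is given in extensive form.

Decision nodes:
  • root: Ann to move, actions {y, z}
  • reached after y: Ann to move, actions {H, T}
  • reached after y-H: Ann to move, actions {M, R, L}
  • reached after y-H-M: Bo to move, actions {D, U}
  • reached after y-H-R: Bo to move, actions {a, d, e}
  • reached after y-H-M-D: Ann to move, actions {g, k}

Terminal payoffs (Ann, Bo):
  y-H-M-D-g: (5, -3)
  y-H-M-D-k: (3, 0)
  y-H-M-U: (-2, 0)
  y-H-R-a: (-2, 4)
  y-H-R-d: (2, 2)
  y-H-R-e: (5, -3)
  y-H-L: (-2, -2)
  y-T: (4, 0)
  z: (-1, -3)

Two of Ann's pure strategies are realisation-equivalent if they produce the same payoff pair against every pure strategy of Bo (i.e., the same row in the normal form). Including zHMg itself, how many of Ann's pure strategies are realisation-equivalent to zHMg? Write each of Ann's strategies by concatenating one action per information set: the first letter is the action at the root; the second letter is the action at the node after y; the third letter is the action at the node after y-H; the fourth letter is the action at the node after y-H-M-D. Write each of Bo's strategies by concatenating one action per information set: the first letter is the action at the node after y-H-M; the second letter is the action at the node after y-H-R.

Row for zHMg (columns Da, Dd, De, Ua, Ud, Ue): (-1,-3) (-1,-3) (-1,-3) (-1,-3) (-1,-3) (-1,-3).
Under zHMg, Ann's choice at the node after y and at the node after y-H and at the node after y-H-M-D can never be reached regardless of what Bo does, so varying those choices leaves every outcome unchanged.
Holding the reachable choices fixed and varying the unreachable ones freely already gives 2 × 3 × 2 = 12 equivalent strategies.
No other strategy reproduces this row, so those 12 are the full class: zHMg, zHMk, zHRg, zHRk, zHLg, zHLk, zTMg, zTMk, zTRg, zTRk, zTLg, zTLk.

12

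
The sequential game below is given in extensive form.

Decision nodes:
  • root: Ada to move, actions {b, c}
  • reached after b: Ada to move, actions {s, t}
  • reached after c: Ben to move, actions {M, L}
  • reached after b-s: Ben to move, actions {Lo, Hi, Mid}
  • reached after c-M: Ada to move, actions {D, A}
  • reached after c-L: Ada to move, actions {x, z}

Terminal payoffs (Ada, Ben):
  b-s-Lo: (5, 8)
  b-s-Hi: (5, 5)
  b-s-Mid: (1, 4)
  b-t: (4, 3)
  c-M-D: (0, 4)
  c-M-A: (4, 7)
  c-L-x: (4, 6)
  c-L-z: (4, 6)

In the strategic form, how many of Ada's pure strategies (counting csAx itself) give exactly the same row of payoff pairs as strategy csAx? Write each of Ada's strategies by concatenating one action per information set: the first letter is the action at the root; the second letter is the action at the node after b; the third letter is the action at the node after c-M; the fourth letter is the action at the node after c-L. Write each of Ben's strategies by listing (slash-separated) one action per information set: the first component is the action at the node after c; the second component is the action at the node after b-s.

Row for csAx (columns M/Lo, M/Hi, M/Mid, L/Lo, L/Hi, L/Mid): (4,7) (4,7) (4,7) (4,6) (4,6) (4,6).
Under csAx, Ada's choice at the node after b can never be reached regardless of what Ben does, so varying those choices leaves every outcome unchanged.
Holding the reachable choices fixed and varying the unreachable one freely already gives 2 equivalent strategies.
Checking the remaining rows, csAz, ctAz also happen to give the same payoffs in every column, bringing the total to 4: csAx, csAz, ctAx, ctAz.

4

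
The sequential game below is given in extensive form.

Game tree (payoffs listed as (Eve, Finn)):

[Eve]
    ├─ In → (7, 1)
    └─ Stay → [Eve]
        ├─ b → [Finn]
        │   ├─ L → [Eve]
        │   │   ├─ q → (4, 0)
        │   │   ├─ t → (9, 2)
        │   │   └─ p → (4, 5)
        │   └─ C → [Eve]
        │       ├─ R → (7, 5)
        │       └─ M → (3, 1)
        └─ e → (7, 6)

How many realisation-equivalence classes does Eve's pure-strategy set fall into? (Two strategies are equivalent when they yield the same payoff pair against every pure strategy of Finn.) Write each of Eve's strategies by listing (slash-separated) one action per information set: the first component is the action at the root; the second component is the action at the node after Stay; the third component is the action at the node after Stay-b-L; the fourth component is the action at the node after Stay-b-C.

8

Eve has 24 pure strategies: In/b/q/R, In/b/q/M, In/b/t/R, In/b/t/M, In/b/p/R, In/b/p/M, In/e/q/R, In/e/q/M, In/e/t/R, In/e/t/M, In/e/p/R, In/e/p/M, Stay/b/q/R, Stay/b/q/M, Stay/b/t/R, Stay/b/t/M, Stay/b/p/R, Stay/b/p/M, Stay/e/q/R, Stay/e/q/M, Stay/e/t/R, Stay/e/t/M, Stay/e/p/R, Stay/e/p/M. Columns: L, C.
{In/b/q/R, In/b/q/M, In/b/t/R, In/b/t/M, In/b/p/R, In/b/p/M, In/e/q/R, In/e/q/M, In/e/t/R, In/e/t/M, In/e/p/R, In/e/p/M} → row (7,1) (7,1)
{Stay/b/q/R} → row (4,0) (7,5)
{Stay/b/q/M} → row (4,0) (3,1)
{Stay/b/t/R} → row (9,2) (7,5)
{Stay/b/t/M} → row (9,2) (3,1)
{Stay/b/p/R} → row (4,5) (7,5)
{Stay/b/p/M} → row (4,5) (3,1)
{Stay/e/q/R, Stay/e/q/M, Stay/e/t/R, Stay/e/t/M, Stay/e/p/R, Stay/e/p/M} → row (7,6) (7,6)
That's 8 distinct rows out of 24 strategies.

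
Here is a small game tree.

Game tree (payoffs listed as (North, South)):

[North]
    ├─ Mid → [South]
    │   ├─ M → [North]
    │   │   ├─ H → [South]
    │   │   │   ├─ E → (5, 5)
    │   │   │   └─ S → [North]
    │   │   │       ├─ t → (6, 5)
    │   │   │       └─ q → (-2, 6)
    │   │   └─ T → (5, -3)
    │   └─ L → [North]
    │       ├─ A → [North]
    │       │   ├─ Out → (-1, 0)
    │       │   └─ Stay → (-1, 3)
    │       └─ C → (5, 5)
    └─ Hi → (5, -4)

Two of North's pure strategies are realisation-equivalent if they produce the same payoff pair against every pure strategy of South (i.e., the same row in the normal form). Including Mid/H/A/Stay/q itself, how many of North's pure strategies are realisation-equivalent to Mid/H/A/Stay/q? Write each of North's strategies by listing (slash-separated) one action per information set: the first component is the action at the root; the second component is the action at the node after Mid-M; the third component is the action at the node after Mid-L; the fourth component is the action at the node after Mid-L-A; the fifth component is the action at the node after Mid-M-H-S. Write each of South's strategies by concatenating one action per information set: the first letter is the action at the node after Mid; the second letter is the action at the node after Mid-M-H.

1

Row for Mid/H/A/Stay/q (columns ME, MS, LE, LS): (5,5) (-2,6) (-1,3) (-1,3).
Every one of North's information sets is on the play path for some reply by South when North follows Mid/H/A/Stay/q.
Changing the action at any of them therefore changes at least one column, so only Mid/H/A/Stay/q itself gives this row.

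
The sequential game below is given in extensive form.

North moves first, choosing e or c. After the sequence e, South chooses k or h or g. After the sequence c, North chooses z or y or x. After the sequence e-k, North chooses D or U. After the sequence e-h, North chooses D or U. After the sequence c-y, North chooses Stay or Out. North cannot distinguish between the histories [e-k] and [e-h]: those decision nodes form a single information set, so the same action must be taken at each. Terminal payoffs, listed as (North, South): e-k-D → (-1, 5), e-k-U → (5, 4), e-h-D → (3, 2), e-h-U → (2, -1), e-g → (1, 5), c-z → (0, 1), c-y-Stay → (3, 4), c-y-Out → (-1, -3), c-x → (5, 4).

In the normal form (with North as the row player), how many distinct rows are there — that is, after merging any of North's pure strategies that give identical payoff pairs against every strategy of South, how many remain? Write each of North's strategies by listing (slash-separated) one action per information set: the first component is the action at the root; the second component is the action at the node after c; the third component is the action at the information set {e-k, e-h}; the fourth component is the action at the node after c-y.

North has 24 pure strategies: e/z/D/Stay, e/z/D/Out, e/z/U/Stay, e/z/U/Out, e/y/D/Stay, e/y/D/Out, e/y/U/Stay, e/y/U/Out, e/x/D/Stay, e/x/D/Out, e/x/U/Stay, e/x/U/Out, c/z/D/Stay, c/z/D/Out, c/z/U/Stay, c/z/U/Out, c/y/D/Stay, c/y/D/Out, c/y/U/Stay, c/y/U/Out, c/x/D/Stay, c/x/D/Out, c/x/U/Stay, c/x/U/Out. Columns: k, h, g.
{e/z/D/Stay, e/z/D/Out, e/y/D/Stay, e/y/D/Out, e/x/D/Stay, e/x/D/Out} → row (-1,5) (3,2) (1,5)
{e/z/U/Stay, e/z/U/Out, e/y/U/Stay, e/y/U/Out, e/x/U/Stay, e/x/U/Out} → row (5,4) (2,-1) (1,5)
{c/z/D/Stay, c/z/D/Out, c/z/U/Stay, c/z/U/Out} → row (0,1) (0,1) (0,1)
{c/y/D/Stay, c/y/U/Stay} → row (3,4) (3,4) (3,4)
{c/y/D/Out, c/y/U/Out} → row (-1,-3) (-1,-3) (-1,-3)
{c/x/D/Stay, c/x/D/Out, c/x/U/Stay, c/x/U/Out} → row (5,4) (5,4) (5,4)
That's 6 distinct rows out of 24 strategies.

6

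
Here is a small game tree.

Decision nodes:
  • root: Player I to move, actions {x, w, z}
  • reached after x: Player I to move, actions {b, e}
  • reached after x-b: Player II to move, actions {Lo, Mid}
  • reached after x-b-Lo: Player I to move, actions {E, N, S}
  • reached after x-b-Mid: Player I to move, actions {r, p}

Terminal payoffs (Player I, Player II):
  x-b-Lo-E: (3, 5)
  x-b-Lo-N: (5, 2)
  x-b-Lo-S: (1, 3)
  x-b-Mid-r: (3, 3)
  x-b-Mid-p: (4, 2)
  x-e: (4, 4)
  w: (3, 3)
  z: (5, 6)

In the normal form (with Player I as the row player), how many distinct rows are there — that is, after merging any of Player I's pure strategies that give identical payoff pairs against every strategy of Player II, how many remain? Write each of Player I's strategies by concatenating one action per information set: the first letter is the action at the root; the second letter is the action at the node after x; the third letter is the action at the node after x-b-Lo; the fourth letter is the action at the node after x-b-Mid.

Player I has 36 pure strategies: xbEr, xbEp, xbNr, xbNp, xbSr, xbSp, xeEr, xeEp, xeNr, xeNp, xeSr, xeSp, wbEr, wbEp, wbNr, wbNp, wbSr, wbSp, weEr, weEp, weNr, weNp, weSr, weSp, zbEr, zbEp, zbNr, zbNp, zbSr, zbSp, zeEr, zeEp, zeNr, zeNp, zeSr, zeSp. Columns: Lo, Mid.
{xbEr} → row (3,5) (3,3)
{xbEp} → row (3,5) (4,2)
{xbNr} → row (5,2) (3,3)
{xbNp} → row (5,2) (4,2)
{xbSr} → row (1,3) (3,3)
{xbSp} → row (1,3) (4,2)
{xeEr, xeEp, xeNr, xeNp, xeSr, xeSp} → row (4,4) (4,4)
{wbEr, wbEp, wbNr, wbNp, wbSr, wbSp, weEr, weEp, weNr, weNp, weSr, weSp} → row (3,3) (3,3)
{zbEr, zbEp, zbNr, zbNp, zbSr, zbSp, zeEr, zeEp, zeNr, zeNp, zeSr, zeSp} → row (5,6) (5,6)
That's 9 distinct rows out of 36 strategies.

9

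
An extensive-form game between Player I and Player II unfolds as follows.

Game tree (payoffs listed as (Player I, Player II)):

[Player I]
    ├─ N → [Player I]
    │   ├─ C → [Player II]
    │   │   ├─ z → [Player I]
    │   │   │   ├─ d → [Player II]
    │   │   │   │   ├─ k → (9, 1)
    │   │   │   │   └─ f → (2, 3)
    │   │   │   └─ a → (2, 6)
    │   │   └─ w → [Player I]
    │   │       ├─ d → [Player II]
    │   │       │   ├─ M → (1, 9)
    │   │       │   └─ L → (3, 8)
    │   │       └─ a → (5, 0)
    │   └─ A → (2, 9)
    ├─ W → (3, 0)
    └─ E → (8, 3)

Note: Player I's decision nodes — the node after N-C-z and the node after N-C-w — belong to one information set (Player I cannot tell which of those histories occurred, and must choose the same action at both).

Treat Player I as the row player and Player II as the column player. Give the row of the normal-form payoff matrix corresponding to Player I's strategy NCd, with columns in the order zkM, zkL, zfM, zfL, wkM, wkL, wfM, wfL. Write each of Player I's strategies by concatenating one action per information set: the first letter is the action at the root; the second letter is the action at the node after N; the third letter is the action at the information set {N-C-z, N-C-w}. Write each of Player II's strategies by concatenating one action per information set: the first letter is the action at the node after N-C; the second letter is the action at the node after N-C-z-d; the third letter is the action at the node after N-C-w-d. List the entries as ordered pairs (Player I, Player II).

(9,1) (9,1) (2,3) (2,3) (1,9) (3,8) (1,9) (3,8)

vs zkM: Player I plays N → Player I plays C at [N] → Player II plays z at [N-C] → Player I plays d at [N-C-z] → Player II plays k at [N-C-z-d] → (9, 1)
vs zkL: Player I plays N → Player I plays C at [N] → Player II plays z at [N-C] → Player I plays d at [N-C-z] → Player II plays k at [N-C-z-d] → (9, 1)
vs zfM: Player I plays N → Player I plays C at [N] → Player II plays z at [N-C] → Player I plays d at [N-C-z] → Player II plays f at [N-C-z-d] → (2, 3)
vs zfL: Player I plays N → Player I plays C at [N] → Player II plays z at [N-C] → Player I plays d at [N-C-z] → Player II plays f at [N-C-z-d] → (2, 3)
vs wkM: Player I plays N → Player I plays C at [N] → Player II plays w at [N-C] → Player I plays d at [N-C-w] → Player II plays M at [N-C-w-d] → (1, 9)
vs wkL: Player I plays N → Player I plays C at [N] → Player II plays w at [N-C] → Player I plays d at [N-C-w] → Player II plays L at [N-C-w-d] → (3, 8)
vs wfM: Player I plays N → Player I plays C at [N] → Player II plays w at [N-C] → Player I plays d at [N-C-w] → Player II plays M at [N-C-w-d] → (1, 9)
vs wfL: Player I plays N → Player I plays C at [N] → Player II plays w at [N-C] → Player I plays d at [N-C-w] → Player II plays L at [N-C-w-d] → (3, 8)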